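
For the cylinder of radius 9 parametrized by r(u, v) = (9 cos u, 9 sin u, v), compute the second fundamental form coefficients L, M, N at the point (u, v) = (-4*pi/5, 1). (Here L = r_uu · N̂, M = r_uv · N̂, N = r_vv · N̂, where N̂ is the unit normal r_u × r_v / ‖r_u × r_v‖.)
L = -9;  M = 0;  N = 0

Compute the unit normal N̂(u, v) = (cos(u), sin(u), 0), and the second partials r_uu, r_uv, r_vv. Take dot products:
  L(u, v) = r_uu · N̂ = -9,
  M(u, v) = r_uv · N̂ = 0,
  N(u, v) = r_vv · N̂ = 0.
Evaluating at (u, v) = (-4*pi/5, 1):
  L = -9, M = 0, N = 0.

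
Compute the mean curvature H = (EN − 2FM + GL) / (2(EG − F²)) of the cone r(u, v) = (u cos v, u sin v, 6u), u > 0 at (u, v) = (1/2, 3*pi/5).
H = 6*sqrt(37)/37

With E = 37, F = 0, G = u^2, L = 0, M = 0, N = 6*sqrt(37)*u^2/(37*Abs(u)), assemble
  H = (EN − 2FM + GL) / (2(EG − F²)) = 3*sqrt(37)/(37*Abs(u)).
At (u, v) = (1/2, 3*pi/5): H = 6*sqrt(37)/37.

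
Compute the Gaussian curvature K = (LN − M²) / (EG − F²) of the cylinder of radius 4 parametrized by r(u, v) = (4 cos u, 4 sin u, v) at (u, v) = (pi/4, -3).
K = 0

Coefficients of the first fundamental form: E = 16, F = 0, G = 1.
Coefficients of the second fundamental form: L = -4, M = 0, N = 0.
Assemble K = (LN − M²)/(EG − F²) = 0. At (u, v) = (pi/4, -3): K = 0.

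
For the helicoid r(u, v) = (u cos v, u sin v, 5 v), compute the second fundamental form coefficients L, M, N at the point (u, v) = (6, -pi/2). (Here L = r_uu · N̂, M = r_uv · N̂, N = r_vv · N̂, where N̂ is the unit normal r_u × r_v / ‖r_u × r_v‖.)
L = 0;  M = -5*sqrt(61)/61;  N = 0

Compute the unit normal N̂(u, v) = (5*sin(v)/sqrt(u^2 + 25), -5*cos(v)/sqrt(u^2 + 25), u/sqrt(u^2 + 25)), and the second partials r_uu, r_uv, r_vv. Take dot products:
  L(u, v) = r_uu · N̂ = 0,
  M(u, v) = r_uv · N̂ = -5/sqrt(u^2 + 25),
  N(u, v) = r_vv · N̂ = 0.
Evaluating at (u, v) = (6, -pi/2):
  L = 0, M = -5*sqrt(61)/61, N = 0.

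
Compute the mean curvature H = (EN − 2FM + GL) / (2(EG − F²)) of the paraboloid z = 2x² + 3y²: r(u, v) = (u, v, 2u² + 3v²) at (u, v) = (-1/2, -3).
H = 95*sqrt(329)/15463

With E = 16*u^2 + 1, F = 24*u*v, G = 36*v^2 + 1, L = 4/sqrt(16*u^2 + 36*v^2 + 1), M = 0, N = 6/sqrt(16*u^2 + 36*v^2 + 1), assemble
  H = (EN − 2FM + GL) / (2(EG − F²)) = (48*u^2 + 72*v^2 + 5)/(16*u^2 + 36*v^2 + 1)^(3/2).
At (u, v) = (-1/2, -3): H = 95*sqrt(329)/15463.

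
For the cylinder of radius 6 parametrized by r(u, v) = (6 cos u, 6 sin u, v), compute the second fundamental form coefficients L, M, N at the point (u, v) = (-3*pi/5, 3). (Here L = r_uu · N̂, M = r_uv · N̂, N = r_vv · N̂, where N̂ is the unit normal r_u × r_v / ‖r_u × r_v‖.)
L = -6;  M = 0;  N = 0

Compute the unit normal N̂(u, v) = (cos(u), sin(u), 0), and the second partials r_uu, r_uv, r_vv. Take dot products:
  L(u, v) = r_uu · N̂ = -6,
  M(u, v) = r_uv · N̂ = 0,
  N(u, v) = r_vv · N̂ = 0.
Evaluating at (u, v) = (-3*pi/5, 3):
  L = -6, M = 0, N = 0.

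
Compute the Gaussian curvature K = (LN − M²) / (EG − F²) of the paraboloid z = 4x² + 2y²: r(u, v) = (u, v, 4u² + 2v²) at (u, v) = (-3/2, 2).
K = 32/43681

Coefficients of the first fundamental form: E = 64*u^2 + 1, F = 32*u*v, G = 16*v^2 + 1.
Coefficients of the second fundamental form: L = 8/sqrt(64*u^2 + 16*v^2 + 1), M = 0, N = 4/sqrt(64*u^2 + 16*v^2 + 1).
Assemble K = (LN − M²)/(EG − F²) = 32/(4096*u^4 + 2048*u^2*v^2 + 128*u^2 + 256*v^4 + 32*v^2 + 1). At (u, v) = (-3/2, 2): K = 32/43681.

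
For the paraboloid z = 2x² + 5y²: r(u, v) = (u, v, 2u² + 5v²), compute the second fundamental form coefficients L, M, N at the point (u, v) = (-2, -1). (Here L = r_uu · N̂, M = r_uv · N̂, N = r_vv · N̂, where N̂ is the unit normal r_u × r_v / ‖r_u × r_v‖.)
L = 4*sqrt(165)/165;  M = 0;  N = 2*sqrt(165)/33

Compute the unit normal N̂(u, v) = (-4*u/sqrt(16*u^2 + 100*v^2 + 1), -10*v/sqrt(16*u^2 + 100*v^2 + 1), 1/sqrt(16*u^2 + 100*v^2 + 1)), and the second partials r_uu, r_uv, r_vv. Take dot products:
  L(u, v) = r_uu · N̂ = 4/sqrt(16*u^2 + 100*v^2 + 1),
  M(u, v) = r_uv · N̂ = 0,
  N(u, v) = r_vv · N̂ = 10/sqrt(16*u^2 + 100*v^2 + 1).
Evaluating at (u, v) = (-2, -1):
  L = 4*sqrt(165)/165, M = 0, N = 2*sqrt(165)/33.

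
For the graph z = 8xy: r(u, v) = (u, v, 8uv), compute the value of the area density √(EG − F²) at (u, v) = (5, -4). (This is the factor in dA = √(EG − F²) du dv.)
√(EG − F²)|_{(5, -4)} = 5*sqrt(105)

E = 64*v^2 + 1, F = 64*u*v, G = 64*u^2 + 1, so EG − F² = 64*u^2 + 64*v^2 + 1. Taking the positive square root: √(EG − F²) = sqrt(64*u^2 + 64*v^2 + 1). At (u, v) = (5, -4): 5*sqrt(105).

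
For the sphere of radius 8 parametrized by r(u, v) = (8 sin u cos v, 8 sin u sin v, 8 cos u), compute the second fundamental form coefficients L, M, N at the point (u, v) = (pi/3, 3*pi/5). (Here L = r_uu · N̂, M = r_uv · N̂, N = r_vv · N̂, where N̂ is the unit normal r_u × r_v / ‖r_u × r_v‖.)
L = -8;  M = 0;  N = -6

Compute the unit normal N̂(u, v) = (sin(u)^2*cos(v)/Abs(sin(u)), sin(u)^2*sin(v)/Abs(sin(u)), sin(2*u)/(2*Abs(sin(u)))), and the second partials r_uu, r_uv, r_vv. Take dot products:
  L(u, v) = r_uu · N̂ = -8*sin(u)/Abs(sin(u)),
  M(u, v) = r_uv · N̂ = 0,
  N(u, v) = r_vv · N̂ = -8*sin(u)^3/Abs(sin(u)).
Evaluating at (u, v) = (pi/3, 3*pi/5):
  L = -8, M = 0, N = -6.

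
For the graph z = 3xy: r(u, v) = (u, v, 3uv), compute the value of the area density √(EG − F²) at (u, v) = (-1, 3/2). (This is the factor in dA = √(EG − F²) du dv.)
√(EG − F²)|_{(-1, 3/2)} = 11/2

E = 9*v^2 + 1, F = 9*u*v, G = 9*u^2 + 1, so EG − F² = 9*u^2 + 9*v^2 + 1. Taking the positive square root: √(EG − F²) = sqrt(9*u^2 + 9*v^2 + 1). At (u, v) = (-1, 3/2): 11/2.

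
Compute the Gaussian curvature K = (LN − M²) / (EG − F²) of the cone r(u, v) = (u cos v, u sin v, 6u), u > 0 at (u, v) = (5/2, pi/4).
K = 0

Coefficients of the first fundamental form: E = 37, F = 0, G = u^2.
Coefficients of the second fundamental form: L = 0, M = 0, N = 6*sqrt(37)*u^2/(37*Abs(u)).
Assemble K = (LN − M²)/(EG − F²) = 0. At (u, v) = (5/2, pi/4): K = 0.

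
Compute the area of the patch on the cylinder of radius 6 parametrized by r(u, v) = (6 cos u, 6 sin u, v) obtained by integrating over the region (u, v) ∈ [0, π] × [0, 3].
Area = 18*pi

Area = ∫∫ √(EG − F²) du dv with √(EG − F²) = 6. Integrating over [0, π] × [0, 3] gives 18*pi.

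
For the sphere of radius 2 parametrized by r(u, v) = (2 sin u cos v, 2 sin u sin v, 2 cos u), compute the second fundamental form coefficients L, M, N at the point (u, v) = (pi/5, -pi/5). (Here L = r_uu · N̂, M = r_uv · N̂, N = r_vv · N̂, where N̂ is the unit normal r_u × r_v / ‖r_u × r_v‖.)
L = -2;  M = 0;  N = -5/4 + sqrt(5)/4

Compute the unit normal N̂(u, v) = (sin(u)^2*cos(v)/Abs(sin(u)), sin(u)^2*sin(v)/Abs(sin(u)), sin(2*u)/(2*Abs(sin(u)))), and the second partials r_uu, r_uv, r_vv. Take dot products:
  L(u, v) = r_uu · N̂ = -2*sin(u)/Abs(sin(u)),
  M(u, v) = r_uv · N̂ = 0,
  N(u, v) = r_vv · N̂ = -2*sin(u)^3/Abs(sin(u)).
Evaluating at (u, v) = (pi/5, -pi/5):
  L = -2, M = 0, N = -5/4 + sqrt(5)/4.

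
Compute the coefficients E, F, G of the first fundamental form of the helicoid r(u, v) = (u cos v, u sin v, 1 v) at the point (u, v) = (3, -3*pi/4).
E = 1;  F = 0;  G = 10

Partials: r_u = (cos(v), sin(v), 0), r_v = (-u*sin(v), u*cos(v), 1). As functions of (u, v):
  E = r_u · r_u = 1,
  F = r_u · r_v = 0,
  G = r_v · r_v = u^2 + 1.
Evaluating at (u, v) = (3, -3*pi/4): E = 1, F = 0, G = 10.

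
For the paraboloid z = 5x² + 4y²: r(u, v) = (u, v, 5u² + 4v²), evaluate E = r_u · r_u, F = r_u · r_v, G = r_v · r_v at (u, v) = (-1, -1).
E = 101;  F = 80;  G = 65

Partials: r_u = (1, 0, 10*u), r_v = (0, 1, 8*v). As functions of (u, v):
  E = r_u · r_u = 100*u^2 + 1,
  F = r_u · r_v = 80*u*v,
  G = r_v · r_v = 64*v^2 + 1.
Evaluating at (u, v) = (-1, -1): E = 101, F = 80, G = 65.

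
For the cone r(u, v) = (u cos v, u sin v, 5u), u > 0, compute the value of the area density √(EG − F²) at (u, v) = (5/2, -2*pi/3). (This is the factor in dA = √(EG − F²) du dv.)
√(EG − F²)|_{(5/2, -2*pi/3)} = 5*sqrt(26)/2

E = 26, F = 0, G = u^2, so EG − F² = 26*u^2. Taking the positive square root: √(EG − F²) = sqrt(26)*Abs(u). At (u, v) = (5/2, -2*pi/3): 5*sqrt(26)/2.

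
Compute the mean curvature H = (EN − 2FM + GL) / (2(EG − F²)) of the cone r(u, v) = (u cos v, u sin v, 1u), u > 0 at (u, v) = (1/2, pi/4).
H = sqrt(2)/2

With E = 2, F = 0, G = u^2, L = 0, M = 0, N = sqrt(2)*u^2/(2*Abs(u)), assemble
  H = (EN − 2FM + GL) / (2(EG − F²)) = sqrt(2)/(4*Abs(u)).
At (u, v) = (1/2, pi/4): H = sqrt(2)/2.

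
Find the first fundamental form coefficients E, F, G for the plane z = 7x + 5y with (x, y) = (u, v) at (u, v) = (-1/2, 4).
E = 50;  F = 35;  G = 26

Partials: r_u = (1, 0, 7), r_v = (0, 1, 5). As functions of (u, v):
  E = r_u · r_u = 50,
  F = r_u · r_v = 35,
  G = r_v · r_v = 26.
Evaluating at (u, v) = (-1/2, 4): E = 50, F = 35, G = 26.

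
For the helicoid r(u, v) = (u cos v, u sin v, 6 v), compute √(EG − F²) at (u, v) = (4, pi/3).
√(EG − F²)|_{(4, pi/3)} = 2*sqrt(13)

E = 1, F = 0, G = u^2 + 36; EG − F² = u^2 + 36; √(EG − F²) = sqrt(u^2 + 36). At the given point: 2*sqrt(13).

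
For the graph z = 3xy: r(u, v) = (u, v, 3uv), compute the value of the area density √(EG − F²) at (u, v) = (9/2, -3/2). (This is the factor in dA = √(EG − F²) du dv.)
√(EG − F²)|_{(9/2, -3/2)} = sqrt(814)/2

E = 9*v^2 + 1, F = 9*u*v, G = 9*u^2 + 1, so EG − F² = 9*u^2 + 9*v^2 + 1. Taking the positive square root: √(EG − F²) = sqrt(9*u^2 + 9*v^2 + 1). At (u, v) = (9/2, -3/2): sqrt(814)/2.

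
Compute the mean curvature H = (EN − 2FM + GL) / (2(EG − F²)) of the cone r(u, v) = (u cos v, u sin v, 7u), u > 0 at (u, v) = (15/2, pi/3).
H = 7*sqrt(2)/150

With E = 50, F = 0, G = u^2, L = 0, M = 0, N = 7*sqrt(2)*u^2/(10*Abs(u)), assemble
  H = (EN − 2FM + GL) / (2(EG − F²)) = 7*sqrt(2)/(20*Abs(u)).
At (u, v) = (15/2, pi/3): H = 7*sqrt(2)/150.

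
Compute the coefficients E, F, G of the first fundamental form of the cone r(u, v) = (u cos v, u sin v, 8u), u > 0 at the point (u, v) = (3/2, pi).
E = 65;  F = 0;  G = 9/4

Partials: r_u = (cos(v), sin(v), 8), r_v = (-u*sin(v), u*cos(v), 0). As functions of (u, v):
  E = r_u · r_u = 65,
  F = r_u · r_v = 0,
  G = r_v · r_v = u^2.
Evaluating at (u, v) = (3/2, pi): E = 65, F = 0, G = 9/4.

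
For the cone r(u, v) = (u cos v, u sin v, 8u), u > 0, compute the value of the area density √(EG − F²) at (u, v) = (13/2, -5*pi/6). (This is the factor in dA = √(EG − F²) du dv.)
√(EG − F²)|_{(13/2, -5*pi/6)} = 13*sqrt(65)/2

E = 65, F = 0, G = u^2, so EG − F² = 65*u^2. Taking the positive square root: √(EG − F²) = sqrt(65)*Abs(u). At (u, v) = (13/2, -5*pi/6): 13*sqrt(65)/2.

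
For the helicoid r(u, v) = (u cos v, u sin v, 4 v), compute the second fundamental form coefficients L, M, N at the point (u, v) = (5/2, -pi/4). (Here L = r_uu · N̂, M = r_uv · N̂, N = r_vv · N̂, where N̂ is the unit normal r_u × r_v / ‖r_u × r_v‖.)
L = 0;  M = -8*sqrt(89)/89;  N = 0

Compute the unit normal N̂(u, v) = (4*sin(v)/sqrt(u^2 + 16), -4*cos(v)/sqrt(u^2 + 16), u/sqrt(u^2 + 16)), and the second partials r_uu, r_uv, r_vv. Take dot products:
  L(u, v) = r_uu · N̂ = 0,
  M(u, v) = r_uv · N̂ = -4/sqrt(u^2 + 16),
  N(u, v) = r_vv · N̂ = 0.
Evaluating at (u, v) = (5/2, -pi/4):
  L = 0, M = -8*sqrt(89)/89, N = 0.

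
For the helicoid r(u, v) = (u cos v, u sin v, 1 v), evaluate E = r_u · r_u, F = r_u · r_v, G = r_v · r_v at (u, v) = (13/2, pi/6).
E = 1;  F = 0;  G = 173/4

Partials: r_u = (cos(v), sin(v), 0), r_v = (-u*sin(v), u*cos(v), 1). As functions of (u, v):
  E = r_u · r_u = 1,
  F = r_u · r_v = 0,
  G = r_v · r_v = u^2 + 1.
Evaluating at (u, v) = (13/2, pi/6): E = 1, F = 0, G = 173/4.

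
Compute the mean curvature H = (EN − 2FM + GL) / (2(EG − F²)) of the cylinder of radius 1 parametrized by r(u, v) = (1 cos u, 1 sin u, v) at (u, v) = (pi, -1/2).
H = -1/2

With E = 1, F = 0, G = 1, L = -1, M = 0, N = 0, assemble
  H = (EN − 2FM + GL) / (2(EG − F²)) = -1/2.
At (u, v) = (pi, -1/2): H = -1/2.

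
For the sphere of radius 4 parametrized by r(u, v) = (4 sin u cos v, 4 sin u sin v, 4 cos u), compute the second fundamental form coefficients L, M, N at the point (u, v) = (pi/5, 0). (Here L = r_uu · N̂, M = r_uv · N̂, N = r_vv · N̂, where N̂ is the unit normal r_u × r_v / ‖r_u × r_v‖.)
L = -4;  M = 0;  N = -5/2 + sqrt(5)/2

Compute the unit normal N̂(u, v) = (sin(u)^2*cos(v)/Abs(sin(u)), sin(u)^2*sin(v)/Abs(sin(u)), sin(2*u)/(2*Abs(sin(u)))), and the second partials r_uu, r_uv, r_vv. Take dot products:
  L(u, v) = r_uu · N̂ = -4*sin(u)/Abs(sin(u)),
  M(u, v) = r_uv · N̂ = 0,
  N(u, v) = r_vv · N̂ = -4*sin(u)^3/Abs(sin(u)).
Evaluating at (u, v) = (pi/5, 0):
  L = -4, M = 0, N = -5/2 + sqrt(5)/2.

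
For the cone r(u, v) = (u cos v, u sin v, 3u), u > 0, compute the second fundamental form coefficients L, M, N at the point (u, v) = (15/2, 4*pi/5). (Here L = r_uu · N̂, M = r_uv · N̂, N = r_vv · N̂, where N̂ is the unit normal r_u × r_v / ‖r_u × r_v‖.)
L = 0;  M = 0;  N = 9*sqrt(10)/4

Compute the unit normal N̂(u, v) = (-3*sqrt(10)*u*cos(v)/(10*Abs(u)), -3*sqrt(10)*u*sin(v)/(10*Abs(u)), sqrt(10)*u/(10*Abs(u))), and the second partials r_uu, r_uv, r_vv. Take dot products:
  L(u, v) = r_uu · N̂ = 0,
  M(u, v) = r_uv · N̂ = 0,
  N(u, v) = r_vv · N̂ = 3*sqrt(10)*u^2/(10*Abs(u)).
Evaluating at (u, v) = (15/2, 4*pi/5):
  L = 0, M = 0, N = 9*sqrt(10)/4.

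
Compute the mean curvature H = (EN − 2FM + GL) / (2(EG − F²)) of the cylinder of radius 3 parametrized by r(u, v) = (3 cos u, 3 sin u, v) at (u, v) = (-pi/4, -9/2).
H = -1/6

With E = 9, F = 0, G = 1, L = -3, M = 0, N = 0, assemble
  H = (EN − 2FM + GL) / (2(EG − F²)) = -1/6.
At (u, v) = (-pi/4, -9/2): H = -1/6.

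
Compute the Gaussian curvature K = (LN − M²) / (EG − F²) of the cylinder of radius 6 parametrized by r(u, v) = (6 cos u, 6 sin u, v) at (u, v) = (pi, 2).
K = 0

Coefficients of the first fundamental form: E = 36, F = 0, G = 1.
Coefficients of the second fundamental form: L = -6, M = 0, N = 0.
Assemble K = (LN − M²)/(EG − F²) = 0. At (u, v) = (pi, 2): K = 0.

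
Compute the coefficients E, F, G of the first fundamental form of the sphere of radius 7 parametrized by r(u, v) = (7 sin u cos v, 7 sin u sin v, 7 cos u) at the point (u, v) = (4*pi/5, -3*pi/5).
E = 49;  F = 0;  G = 245/8 - 49*sqrt(5)/8

Partials: r_u = (7*cos(u)*cos(v), 7*sin(v)*cos(u), -7*sin(u)), r_v = (-7*sin(u)*sin(v), 7*sin(u)*cos(v), 0). As functions of (u, v):
  E = r_u · r_u = 49,
  F = r_u · r_v = 0,
  G = r_v · r_v = 49*sin(u)^2.
Evaluating at (u, v) = (4*pi/5, -3*pi/5): E = 49, F = 0, G = 245/8 - 49*sqrt(5)/8.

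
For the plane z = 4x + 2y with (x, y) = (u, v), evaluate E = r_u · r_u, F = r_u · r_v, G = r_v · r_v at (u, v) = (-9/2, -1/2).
E = 17;  F = 8;  G = 5

Partials: r_u = (1, 0, 4), r_v = (0, 1, 2). As functions of (u, v):
  E = r_u · r_u = 17,
  F = r_u · r_v = 8,
  G = r_v · r_v = 5.
Evaluating at (u, v) = (-9/2, -1/2): E = 17, F = 8, G = 5.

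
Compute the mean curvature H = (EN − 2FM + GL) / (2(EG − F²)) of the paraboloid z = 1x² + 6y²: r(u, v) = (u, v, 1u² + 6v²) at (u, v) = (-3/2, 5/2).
H = 961*sqrt(910)/828100

With E = 4*u^2 + 1, F = 24*u*v, G = 144*v^2 + 1, L = 2/sqrt(4*u^2 + 144*v^2 + 1), M = 0, N = 12/sqrt(4*u^2 + 144*v^2 + 1), assemble
  H = (EN − 2FM + GL) / (2(EG − F²)) = (24*u^2 + 144*v^2 + 7)/(4*u^2 + 144*v^2 + 1)^(3/2).
At (u, v) = (-3/2, 5/2): H = 961*sqrt(910)/828100.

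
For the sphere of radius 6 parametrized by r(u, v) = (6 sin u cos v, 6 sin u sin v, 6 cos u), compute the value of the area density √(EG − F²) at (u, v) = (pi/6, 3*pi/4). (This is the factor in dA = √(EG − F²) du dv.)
√(EG − F²)|_{(pi/6, 3*pi/4)} = 18

E = 36, F = 0, G = 36*sin(u)^2, so EG − F² = 1296*sin(u)^2. Taking the positive square root: √(EG − F²) = 36*Abs(sin(u)). At (u, v) = (pi/6, 3*pi/4): 18.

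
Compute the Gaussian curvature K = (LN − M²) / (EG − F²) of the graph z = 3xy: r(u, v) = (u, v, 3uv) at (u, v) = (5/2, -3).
K = -144/305809

Coefficients of the first fundamental form: E = 9*v^2 + 1, F = 9*u*v, G = 9*u^2 + 1.
Coefficients of the second fundamental form: L = 0, M = 3/sqrt(9*u^2 + 9*v^2 + 1), N = 0.
Assemble K = (LN − M²)/(EG − F²) = -9/(81*u^4 + 162*u^2*v^2 + 18*u^2 + 81*v^4 + 18*v^2 + 1). At (u, v) = (5/2, -3): K = -144/305809.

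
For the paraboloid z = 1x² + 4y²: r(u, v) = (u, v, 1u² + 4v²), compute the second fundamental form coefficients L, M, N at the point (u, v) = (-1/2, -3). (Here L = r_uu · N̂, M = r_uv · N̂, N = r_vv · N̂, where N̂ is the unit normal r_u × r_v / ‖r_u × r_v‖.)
L = sqrt(2)/17;  M = 0;  N = 4*sqrt(2)/17

Compute the unit normal N̂(u, v) = (-2*u/sqrt(4*u^2 + 64*v^2 + 1), -8*v/sqrt(4*u^2 + 64*v^2 + 1), 1/sqrt(4*u^2 + 64*v^2 + 1)), and the second partials r_uu, r_uv, r_vv. Take dot products:
  L(u, v) = r_uu · N̂ = 2/sqrt(4*u^2 + 64*v^2 + 1),
  M(u, v) = r_uv · N̂ = 0,
  N(u, v) = r_vv · N̂ = 8/sqrt(4*u^2 + 64*v^2 + 1).
Evaluating at (u, v) = (-1/2, -3):
  L = sqrt(2)/17, M = 0, N = 4*sqrt(2)/17.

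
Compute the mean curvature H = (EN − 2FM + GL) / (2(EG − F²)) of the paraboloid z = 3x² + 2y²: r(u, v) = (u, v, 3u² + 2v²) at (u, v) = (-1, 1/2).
H = 89*sqrt(41)/1681

With E = 36*u^2 + 1, F = 24*u*v, G = 16*v^2 + 1, L = 6/sqrt(36*u^2 + 16*v^2 + 1), M = 0, N = 4/sqrt(36*u^2 + 16*v^2 + 1), assemble
  H = (EN − 2FM + GL) / (2(EG − F²)) = (72*u^2 + 48*v^2 + 5)/(36*u^2 + 16*v^2 + 1)^(3/2).
At (u, v) = (-1, 1/2): H = 89*sqrt(41)/1681.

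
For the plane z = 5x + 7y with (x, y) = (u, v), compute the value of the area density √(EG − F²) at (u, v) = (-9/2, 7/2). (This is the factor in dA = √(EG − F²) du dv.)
√(EG − F²)|_{(-9/2, 7/2)} = 5*sqrt(3)

E = 26, F = 35, G = 50, so EG − F² = 75. Taking the positive square root: √(EG − F²) = 5*sqrt(3). At (u, v) = (-9/2, 7/2): 5*sqrt(3).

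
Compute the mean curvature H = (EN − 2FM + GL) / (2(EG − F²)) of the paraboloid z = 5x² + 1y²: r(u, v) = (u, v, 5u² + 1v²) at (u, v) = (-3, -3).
H = 1086*sqrt(937)/877969

With E = 100*u^2 + 1, F = 20*u*v, G = 4*v^2 + 1, L = 10/sqrt(100*u^2 + 4*v^2 + 1), M = 0, N = 2/sqrt(100*u^2 + 4*v^2 + 1), assemble
  H = (EN − 2FM + GL) / (2(EG − F²)) = 2*(50*u^2 + 10*v^2 + 3)/(100*u^2 + 4*v^2 + 1)^(3/2).
At (u, v) = (-3, -3): H = 1086*sqrt(937)/877969.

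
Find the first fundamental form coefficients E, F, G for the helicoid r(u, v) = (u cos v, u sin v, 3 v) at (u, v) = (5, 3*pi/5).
E = 1;  F = 0;  G = 34

Partials: r_u = (cos(v), sin(v), 0), r_v = (-u*sin(v), u*cos(v), 3). As functions of (u, v):
  E = r_u · r_u = 1,
  F = r_u · r_v = 0,
  G = r_v · r_v = u^2 + 9.
Evaluating at (u, v) = (5, 3*pi/5): E = 1, F = 0, G = 34.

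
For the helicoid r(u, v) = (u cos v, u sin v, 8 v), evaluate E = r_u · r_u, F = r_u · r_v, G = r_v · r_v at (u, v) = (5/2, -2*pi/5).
E = 1;  F = 0;  G = 281/4

Partials: r_u = (cos(v), sin(v), 0), r_v = (-u*sin(v), u*cos(v), 8). As functions of (u, v):
  E = r_u · r_u = 1,
  F = r_u · r_v = 0,
  G = r_v · r_v = u^2 + 64.
Evaluating at (u, v) = (5/2, -2*pi/5): E = 1, F = 0, G = 281/4.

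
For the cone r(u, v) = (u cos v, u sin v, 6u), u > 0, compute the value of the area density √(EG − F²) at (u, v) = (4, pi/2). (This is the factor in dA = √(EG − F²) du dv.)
√(EG − F²)|_{(4, pi/2)} = 4*sqrt(37)

E = 37, F = 0, G = u^2, so EG − F² = 37*u^2. Taking the positive square root: √(EG − F²) = sqrt(37)*Abs(u). At (u, v) = (4, pi/2): 4*sqrt(37).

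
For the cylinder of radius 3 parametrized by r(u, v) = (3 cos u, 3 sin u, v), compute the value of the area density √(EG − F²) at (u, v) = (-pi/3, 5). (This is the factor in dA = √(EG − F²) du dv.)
√(EG − F²)|_{(-pi/3, 5)} = 3

E = 9, F = 0, G = 1, so EG − F² = 9. Taking the positive square root: √(EG − F²) = 3. At (u, v) = (-pi/3, 5): 3.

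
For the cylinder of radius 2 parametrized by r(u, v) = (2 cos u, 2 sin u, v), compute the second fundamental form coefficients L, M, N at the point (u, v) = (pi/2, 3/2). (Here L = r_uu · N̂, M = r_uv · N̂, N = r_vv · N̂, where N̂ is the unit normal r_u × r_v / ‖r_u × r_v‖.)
L = -2;  M = 0;  N = 0

Compute the unit normal N̂(u, v) = (cos(u), sin(u), 0), and the second partials r_uu, r_uv, r_vv. Take dot products:
  L(u, v) = r_uu · N̂ = -2,
  M(u, v) = r_uv · N̂ = 0,
  N(u, v) = r_vv · N̂ = 0.
Evaluating at (u, v) = (pi/2, 3/2):
  L = -2, M = 0, N = 0.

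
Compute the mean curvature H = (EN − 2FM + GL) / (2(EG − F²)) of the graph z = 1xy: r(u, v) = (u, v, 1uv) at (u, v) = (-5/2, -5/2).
H = -25*sqrt(6)/486

With E = v^2 + 1, F = u*v, G = u^2 + 1, L = 0, M = 1/sqrt(u^2 + v^2 + 1), N = 0, assemble
  H = (EN − 2FM + GL) / (2(EG − F²)) = -u*v/(u^2 + v^2 + 1)^(3/2).
At (u, v) = (-5/2, -5/2): H = -25*sqrt(6)/486.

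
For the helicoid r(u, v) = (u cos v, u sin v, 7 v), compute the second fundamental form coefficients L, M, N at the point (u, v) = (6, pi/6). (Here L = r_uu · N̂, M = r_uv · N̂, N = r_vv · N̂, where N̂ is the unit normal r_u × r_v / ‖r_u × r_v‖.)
L = 0;  M = -7*sqrt(85)/85;  N = 0

Compute the unit normal N̂(u, v) = (7*sin(v)/sqrt(u^2 + 49), -7*cos(v)/sqrt(u^2 + 49), u/sqrt(u^2 + 49)), and the second partials r_uu, r_uv, r_vv. Take dot products:
  L(u, v) = r_uu · N̂ = 0,
  M(u, v) = r_uv · N̂ = -7/sqrt(u^2 + 49),
  N(u, v) = r_vv · N̂ = 0.
Evaluating at (u, v) = (6, pi/6):
  L = 0, M = -7*sqrt(85)/85, N = 0.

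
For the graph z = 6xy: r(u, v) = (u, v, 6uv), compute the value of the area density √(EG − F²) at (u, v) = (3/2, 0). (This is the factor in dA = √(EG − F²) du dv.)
√(EG − F²)|_{(3/2, 0)} = sqrt(82)

E = 36*v^2 + 1, F = 36*u*v, G = 36*u^2 + 1, so EG − F² = 36*u^2 + 36*v^2 + 1. Taking the positive square root: √(EG − F²) = sqrt(36*u^2 + 36*v^2 + 1). At (u, v) = (3/2, 0): sqrt(82).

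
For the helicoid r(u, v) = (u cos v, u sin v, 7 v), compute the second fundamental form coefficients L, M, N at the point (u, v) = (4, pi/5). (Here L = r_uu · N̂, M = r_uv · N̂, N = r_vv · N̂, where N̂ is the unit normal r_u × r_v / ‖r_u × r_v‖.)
L = 0;  M = -7*sqrt(65)/65;  N = 0

Compute the unit normal N̂(u, v) = (7*sin(v)/sqrt(u^2 + 49), -7*cos(v)/sqrt(u^2 + 49), u/sqrt(u^2 + 49)), and the second partials r_uu, r_uv, r_vv. Take dot products:
  L(u, v) = r_uu · N̂ = 0,
  M(u, v) = r_uv · N̂ = -7/sqrt(u^2 + 49),
  N(u, v) = r_vv · N̂ = 0.
Evaluating at (u, v) = (4, pi/5):
  L = 0, M = -7*sqrt(65)/65, N = 0.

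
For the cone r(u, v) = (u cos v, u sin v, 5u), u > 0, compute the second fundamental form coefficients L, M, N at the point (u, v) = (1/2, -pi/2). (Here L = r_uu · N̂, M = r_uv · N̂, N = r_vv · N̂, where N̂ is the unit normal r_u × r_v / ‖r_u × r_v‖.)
L = 0;  M = 0;  N = 5*sqrt(26)/52

Compute the unit normal N̂(u, v) = (-5*sqrt(26)*u*cos(v)/(26*Abs(u)), -5*sqrt(26)*u*sin(v)/(26*Abs(u)), sqrt(26)*u/(26*Abs(u))), and the second partials r_uu, r_uv, r_vv. Take dot products:
  L(u, v) = r_uu · N̂ = 0,
  M(u, v) = r_uv · N̂ = 0,
  N(u, v) = r_vv · N̂ = 5*sqrt(26)*u^2/(26*Abs(u)).
Evaluating at (u, v) = (1/2, -pi/2):
  L = 0, M = 0, N = 5*sqrt(26)/52.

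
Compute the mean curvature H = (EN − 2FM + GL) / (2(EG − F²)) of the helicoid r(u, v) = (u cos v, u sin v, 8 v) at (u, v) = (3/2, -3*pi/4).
H = 0

With E = 1, F = 0, G = u^2 + 64, L = 0, M = -8/sqrt(u^2 + 64), N = 0, assemble
  H = (EN − 2FM + GL) / (2(EG − F²)) = 0.
At (u, v) = (3/2, -3*pi/4): H = 0.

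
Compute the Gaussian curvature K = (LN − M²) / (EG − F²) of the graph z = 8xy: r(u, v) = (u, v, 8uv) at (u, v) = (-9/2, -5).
K = -64/8392609

Coefficients of the first fundamental form: E = 64*v^2 + 1, F = 64*u*v, G = 64*u^2 + 1.
Coefficients of the second fundamental form: L = 0, M = 8/sqrt(64*u^2 + 64*v^2 + 1), N = 0.
Assemble K = (LN − M²)/(EG − F²) = -64/(4096*u^4 + 8192*u^2*v^2 + 128*u^2 + 4096*v^4 + 128*v^2 + 1). At (u, v) = (-9/2, -5): K = -64/8392609.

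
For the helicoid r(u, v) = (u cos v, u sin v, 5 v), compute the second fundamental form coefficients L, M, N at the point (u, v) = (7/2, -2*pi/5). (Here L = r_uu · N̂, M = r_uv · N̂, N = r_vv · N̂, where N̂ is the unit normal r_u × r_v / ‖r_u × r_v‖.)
L = 0;  M = -10*sqrt(149)/149;  N = 0

Compute the unit normal N̂(u, v) = (5*sin(v)/sqrt(u^2 + 25), -5*cos(v)/sqrt(u^2 + 25), u/sqrt(u^2 + 25)), and the second partials r_uu, r_uv, r_vv. Take dot products:
  L(u, v) = r_uu · N̂ = 0,
  M(u, v) = r_uv · N̂ = -5/sqrt(u^2 + 25),
  N(u, v) = r_vv · N̂ = 0.
Evaluating at (u, v) = (7/2, -2*pi/5):
  L = 0, M = -10*sqrt(149)/149, N = 0.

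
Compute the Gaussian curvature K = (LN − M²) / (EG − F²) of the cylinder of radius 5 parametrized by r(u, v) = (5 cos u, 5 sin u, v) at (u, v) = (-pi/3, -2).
K = 0

Coefficients of the first fundamental form: E = 25, F = 0, G = 1.
Coefficients of the second fundamental form: L = -5, M = 0, N = 0.
Assemble K = (LN − M²)/(EG − F²) = 0. At (u, v) = (-pi/3, -2): K = 0.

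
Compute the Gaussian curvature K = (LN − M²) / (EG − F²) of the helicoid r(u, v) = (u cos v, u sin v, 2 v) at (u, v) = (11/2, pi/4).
K = -64/18769

Coefficients of the first fundamental form: E = 1, F = 0, G = u^2 + 4.
Coefficients of the second fundamental form: L = 0, M = -2/sqrt(u^2 + 4), N = 0.
Assemble K = (LN − M²)/(EG − F²) = -4/(u^2 + 4)^2. At (u, v) = (11/2, pi/4): K = -64/18769.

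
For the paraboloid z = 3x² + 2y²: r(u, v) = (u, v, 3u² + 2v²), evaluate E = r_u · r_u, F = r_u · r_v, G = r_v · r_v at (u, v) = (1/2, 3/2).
E = 10;  F = 18;  G = 37

Partials: r_u = (1, 0, 6*u), r_v = (0, 1, 4*v). As functions of (u, v):
  E = r_u · r_u = 36*u^2 + 1,
  F = r_u · r_v = 24*u*v,
  G = r_v · r_v = 16*v^2 + 1.
Evaluating at (u, v) = (1/2, 3/2): E = 10, F = 18, G = 37.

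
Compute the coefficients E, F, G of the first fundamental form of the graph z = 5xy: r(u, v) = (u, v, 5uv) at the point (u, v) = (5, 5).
E = 626;  F = 625;  G = 626

Partials: r_u = (1, 0, 5*v), r_v = (0, 1, 5*u). As functions of (u, v):
  E = r_u · r_u = 25*v^2 + 1,
  F = r_u · r_v = 25*u*v,
  G = r_v · r_v = 25*u^2 + 1.
Evaluating at (u, v) = (5, 5): E = 626, F = 625, G = 626.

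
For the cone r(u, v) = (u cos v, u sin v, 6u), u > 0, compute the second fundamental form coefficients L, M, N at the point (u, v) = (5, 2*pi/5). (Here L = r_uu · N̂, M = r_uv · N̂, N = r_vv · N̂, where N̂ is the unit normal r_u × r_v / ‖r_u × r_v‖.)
L = 0;  M = 0;  N = 30*sqrt(37)/37

Compute the unit normal N̂(u, v) = (-6*sqrt(37)*u*cos(v)/(37*Abs(u)), -6*sqrt(37)*u*sin(v)/(37*Abs(u)), sqrt(37)*u/(37*Abs(u))), and the second partials r_uu, r_uv, r_vv. Take dot products:
  L(u, v) = r_uu · N̂ = 0,
  M(u, v) = r_uv · N̂ = 0,
  N(u, v) = r_vv · N̂ = 6*sqrt(37)*u^2/(37*Abs(u)).
Evaluating at (u, v) = (5, 2*pi/5):
  L = 0, M = 0, N = 30*sqrt(37)/37.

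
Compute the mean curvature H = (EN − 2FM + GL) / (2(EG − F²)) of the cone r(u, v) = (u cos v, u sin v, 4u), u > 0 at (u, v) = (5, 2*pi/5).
H = 2*sqrt(17)/85

With E = 17, F = 0, G = u^2, L = 0, M = 0, N = 4*sqrt(17)*u^2/(17*Abs(u)), assemble
  H = (EN − 2FM + GL) / (2(EG − F²)) = 2*sqrt(17)/(17*Abs(u)).
At (u, v) = (5, 2*pi/5): H = 2*sqrt(17)/85.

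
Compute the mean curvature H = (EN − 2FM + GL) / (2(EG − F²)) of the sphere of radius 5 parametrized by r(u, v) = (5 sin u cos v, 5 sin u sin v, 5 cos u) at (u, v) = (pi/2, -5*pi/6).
H = -1/5

With E = 25, F = 0, G = 25*sin(u)^2, L = -5*sin(u)/Abs(sin(u)), M = 0, N = -5*sin(u)^3/Abs(sin(u)), assemble
  H = (EN − 2FM + GL) / (2(EG − F²)) = -sin(u)/(5*Abs(sin(u))).
At (u, v) = (pi/2, -5*pi/6): H = -1/5.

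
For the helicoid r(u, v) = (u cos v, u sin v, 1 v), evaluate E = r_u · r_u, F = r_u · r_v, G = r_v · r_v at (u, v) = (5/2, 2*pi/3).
E = 1;  F = 0;  G = 29/4

Partials: r_u = (cos(v), sin(v), 0), r_v = (-u*sin(v), u*cos(v), 1). As functions of (u, v):
  E = r_u · r_u = 1,
  F = r_u · r_v = 0,
  G = r_v · r_v = u^2 + 1.
Evaluating at (u, v) = (5/2, 2*pi/3): E = 1, F = 0, G = 29/4.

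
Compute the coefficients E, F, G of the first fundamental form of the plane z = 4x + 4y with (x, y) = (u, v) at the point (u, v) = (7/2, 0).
E = 17;  F = 16;  G = 17

Partials: r_u = (1, 0, 4), r_v = (0, 1, 4). As functions of (u, v):
  E = r_u · r_u = 17,
  F = r_u · r_v = 16,
  G = r_v · r_v = 17.
Evaluating at (u, v) = (7/2, 0): E = 17, F = 16, G = 17.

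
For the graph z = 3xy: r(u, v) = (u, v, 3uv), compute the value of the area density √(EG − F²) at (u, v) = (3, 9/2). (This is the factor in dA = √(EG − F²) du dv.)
√(EG − F²)|_{(3, 9/2)} = sqrt(1057)/2

E = 9*v^2 + 1, F = 9*u*v, G = 9*u^2 + 1, so EG − F² = 9*u^2 + 9*v^2 + 1. Taking the positive square root: √(EG − F²) = sqrt(9*u^2 + 9*v^2 + 1). At (u, v) = (3, 9/2): sqrt(1057)/2.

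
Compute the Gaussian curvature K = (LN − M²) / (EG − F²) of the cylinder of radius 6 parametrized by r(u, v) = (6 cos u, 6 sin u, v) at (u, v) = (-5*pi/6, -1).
K = 0

Coefficients of the first fundamental form: E = 36, F = 0, G = 1.
Coefficients of the second fundamental form: L = -6, M = 0, N = 0.
Assemble K = (LN − M²)/(EG − F²) = 0. At (u, v) = (-5*pi/6, -1): K = 0.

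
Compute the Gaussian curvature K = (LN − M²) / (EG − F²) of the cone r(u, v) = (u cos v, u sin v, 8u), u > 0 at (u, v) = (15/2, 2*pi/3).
K = 0

Coefficients of the first fundamental form: E = 65, F = 0, G = u^2.
Coefficients of the second fundamental form: L = 0, M = 0, N = 8*sqrt(65)*u^2/(65*Abs(u)).
Assemble K = (LN − M²)/(EG − F²) = 0. At (u, v) = (15/2, 2*pi/3): K = 0.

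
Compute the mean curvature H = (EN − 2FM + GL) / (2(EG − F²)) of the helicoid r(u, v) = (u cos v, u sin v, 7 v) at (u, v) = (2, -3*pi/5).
H = 0

With E = 1, F = 0, G = u^2 + 49, L = 0, M = -7/sqrt(u^2 + 49), N = 0, assemble
  H = (EN − 2FM + GL) / (2(EG − F²)) = 0.
At (u, v) = (2, -3*pi/5): H = 0.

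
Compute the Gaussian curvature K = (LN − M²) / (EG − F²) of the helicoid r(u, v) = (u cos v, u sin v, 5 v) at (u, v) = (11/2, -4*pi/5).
K = -400/48841

Coefficients of the first fundamental form: E = 1, F = 0, G = u^2 + 25.
Coefficients of the second fundamental form: L = 0, M = -5/sqrt(u^2 + 25), N = 0.
Assemble K = (LN − M²)/(EG − F²) = -25/(u^2 + 25)^2. At (u, v) = (11/2, -4*pi/5): K = -400/48841.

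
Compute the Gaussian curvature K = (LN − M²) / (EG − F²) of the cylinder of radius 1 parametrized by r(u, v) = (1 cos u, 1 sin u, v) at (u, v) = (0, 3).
K = 0

Coefficients of the first fundamental form: E = 1, F = 0, G = 1.
Coefficients of the second fundamental form: L = -1, M = 0, N = 0.
Assemble K = (LN − M²)/(EG − F²) = 0. At (u, v) = (0, 3): K = 0.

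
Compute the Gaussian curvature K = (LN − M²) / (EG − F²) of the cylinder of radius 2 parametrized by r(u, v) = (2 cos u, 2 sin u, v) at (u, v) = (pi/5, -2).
K = 0

Coefficients of the first fundamental form: E = 4, F = 0, G = 1.
Coefficients of the second fundamental form: L = -2, M = 0, N = 0.
Assemble K = (LN − M²)/(EG − F²) = 0. At (u, v) = (pi/5, -2): K = 0.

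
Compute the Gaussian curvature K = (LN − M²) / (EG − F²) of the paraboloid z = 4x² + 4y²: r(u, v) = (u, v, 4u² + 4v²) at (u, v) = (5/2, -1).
K = 64/216225

Coefficients of the first fundamental form: E = 64*u^2 + 1, F = 64*u*v, G = 64*v^2 + 1.
Coefficients of the second fundamental form: L = 8/sqrt(64*u^2 + 64*v^2 + 1), M = 0, N = 8/sqrt(64*u^2 + 64*v^2 + 1).
Assemble K = (LN − M²)/(EG − F²) = 64/(4096*u^4 + 8192*u^2*v^2 + 128*u^2 + 4096*v^4 + 128*v^2 + 1). At (u, v) = (5/2, -1): K = 64/216225.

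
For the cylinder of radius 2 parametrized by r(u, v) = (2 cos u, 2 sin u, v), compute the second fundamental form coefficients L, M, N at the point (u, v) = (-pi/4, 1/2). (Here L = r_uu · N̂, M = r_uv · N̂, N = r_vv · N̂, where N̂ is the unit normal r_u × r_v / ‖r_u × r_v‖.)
L = -2;  M = 0;  N = 0

Compute the unit normal N̂(u, v) = (cos(u), sin(u), 0), and the second partials r_uu, r_uv, r_vv. Take dot products:
  L(u, v) = r_uu · N̂ = -2,
  M(u, v) = r_uv · N̂ = 0,
  N(u, v) = r_vv · N̂ = 0.
Evaluating at (u, v) = (-pi/4, 1/2):
  L = -2, M = 0, N = 0.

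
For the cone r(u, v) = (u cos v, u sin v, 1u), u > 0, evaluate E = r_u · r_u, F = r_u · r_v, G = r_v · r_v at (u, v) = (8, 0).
E = 2;  F = 0;  G = 64

Partials: r_u = (cos(v), sin(v), 1), r_v = (-u*sin(v), u*cos(v), 0). As functions of (u, v):
  E = r_u · r_u = 2,
  F = r_u · r_v = 0,
  G = r_v · r_v = u^2.
Evaluating at (u, v) = (8, 0): E = 2, F = 0, G = 64.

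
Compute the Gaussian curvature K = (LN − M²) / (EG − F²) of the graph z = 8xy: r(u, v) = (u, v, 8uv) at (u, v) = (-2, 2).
K = -64/263169

Coefficients of the first fundamental form: E = 64*v^2 + 1, F = 64*u*v, G = 64*u^2 + 1.
Coefficients of the second fundamental form: L = 0, M = 8/sqrt(64*u^2 + 64*v^2 + 1), N = 0.
Assemble K = (LN − M²)/(EG − F²) = -64/(4096*u^4 + 8192*u^2*v^2 + 128*u^2 + 4096*v^4 + 128*v^2 + 1). At (u, v) = (-2, 2): K = -64/263169.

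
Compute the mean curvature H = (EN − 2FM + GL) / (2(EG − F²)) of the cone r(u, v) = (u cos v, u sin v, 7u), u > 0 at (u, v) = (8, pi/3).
H = 7*sqrt(2)/160

With E = 50, F = 0, G = u^2, L = 0, M = 0, N = 7*sqrt(2)*u^2/(10*Abs(u)), assemble
  H = (EN − 2FM + GL) / (2(EG − F²)) = 7*sqrt(2)/(20*Abs(u)).
At (u, v) = (8, pi/3): H = 7*sqrt(2)/160.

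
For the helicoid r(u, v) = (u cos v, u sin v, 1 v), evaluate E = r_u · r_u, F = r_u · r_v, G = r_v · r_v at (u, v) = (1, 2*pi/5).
E = 1;  F = 0;  G = 2

Partials: r_u = (cos(v), sin(v), 0), r_v = (-u*sin(v), u*cos(v), 1). As functions of (u, v):
  E = r_u · r_u = 1,
  F = r_u · r_v = 0,
  G = r_v · r_v = u^2 + 1.
Evaluating at (u, v) = (1, 2*pi/5): E = 1, F = 0, G = 2.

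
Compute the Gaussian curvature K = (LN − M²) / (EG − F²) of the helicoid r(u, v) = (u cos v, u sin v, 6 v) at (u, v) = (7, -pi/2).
K = -36/7225

Coefficients of the first fundamental form: E = 1, F = 0, G = u^2 + 36.
Coefficients of the second fundamental form: L = 0, M = -6/sqrt(u^2 + 36), N = 0.
Assemble K = (LN − M²)/(EG − F²) = -36/(u^2 + 36)^2. At (u, v) = (7, -pi/2): K = -36/7225.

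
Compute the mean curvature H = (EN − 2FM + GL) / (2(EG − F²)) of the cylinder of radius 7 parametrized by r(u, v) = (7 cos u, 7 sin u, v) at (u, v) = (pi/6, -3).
H = -1/14

With E = 49, F = 0, G = 1, L = -7, M = 0, N = 0, assemble
  H = (EN − 2FM + GL) / (2(EG − F²)) = -1/14.
At (u, v) = (pi/6, -3): H = -1/14.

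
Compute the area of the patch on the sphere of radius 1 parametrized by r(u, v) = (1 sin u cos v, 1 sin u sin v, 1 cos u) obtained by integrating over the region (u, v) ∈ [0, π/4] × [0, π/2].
Area = pi*(2 - sqrt(2))/4

Area = ∫∫ √(EG − F²) du dv with √(EG − F²) = Abs(sin(u)). Integrating over [0, π/4] × [0, π/2] gives pi*(2 - sqrt(2))/4.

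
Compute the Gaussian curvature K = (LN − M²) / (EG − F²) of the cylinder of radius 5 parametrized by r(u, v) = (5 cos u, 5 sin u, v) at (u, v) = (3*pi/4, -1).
K = 0

Coefficients of the first fundamental form: E = 25, F = 0, G = 1.
Coefficients of the second fundamental form: L = -5, M = 0, N = 0.
Assemble K = (LN − M²)/(EG − F²) = 0. At (u, v) = (3*pi/4, -1): K = 0.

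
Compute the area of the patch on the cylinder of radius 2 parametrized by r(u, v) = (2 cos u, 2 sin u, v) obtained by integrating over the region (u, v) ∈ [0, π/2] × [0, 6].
Area = 6*pi

Area = ∫∫ √(EG − F²) du dv with √(EG − F²) = 2. Integrating over [0, π/2] × [0, 6] gives 6*pi.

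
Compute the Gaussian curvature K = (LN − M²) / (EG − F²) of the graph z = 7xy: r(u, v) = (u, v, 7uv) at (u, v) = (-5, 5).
K = -49/6007401

Coefficients of the first fundamental form: E = 49*v^2 + 1, F = 49*u*v, G = 49*u^2 + 1.
Coefficients of the second fundamental form: L = 0, M = 7/sqrt(49*u^2 + 49*v^2 + 1), N = 0.
Assemble K = (LN − M²)/(EG − F²) = -49/(2401*u^4 + 4802*u^2*v^2 + 98*u^2 + 2401*v^4 + 98*v^2 + 1). At (u, v) = (-5, 5): K = -49/6007401.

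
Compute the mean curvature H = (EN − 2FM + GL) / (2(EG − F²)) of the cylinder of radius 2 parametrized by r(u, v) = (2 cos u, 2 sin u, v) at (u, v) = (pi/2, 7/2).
H = -1/4

With E = 4, F = 0, G = 1, L = -2, M = 0, N = 0, assemble
  H = (EN − 2FM + GL) / (2(EG − F²)) = -1/4.
At (u, v) = (pi/2, 7/2): H = -1/4.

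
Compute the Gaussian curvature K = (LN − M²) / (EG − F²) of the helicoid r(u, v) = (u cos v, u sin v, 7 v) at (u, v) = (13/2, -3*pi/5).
K = -784/133225

Coefficients of the first fundamental form: E = 1, F = 0, G = u^2 + 49.
Coefficients of the second fundamental form: L = 0, M = -7/sqrt(u^2 + 49), N = 0.
Assemble K = (LN − M²)/(EG − F²) = -49/(u^2 + 49)^2. At (u, v) = (13/2, -3*pi/5): K = -784/133225.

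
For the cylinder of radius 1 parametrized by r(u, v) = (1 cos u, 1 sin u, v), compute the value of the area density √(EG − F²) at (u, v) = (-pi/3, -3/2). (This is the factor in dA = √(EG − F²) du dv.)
√(EG − F²)|_{(-pi/3, -3/2)} = 1

E = 1, F = 0, G = 1, so EG − F² = 1. Taking the positive square root: √(EG − F²) = 1. At (u, v) = (-pi/3, -3/2): 1.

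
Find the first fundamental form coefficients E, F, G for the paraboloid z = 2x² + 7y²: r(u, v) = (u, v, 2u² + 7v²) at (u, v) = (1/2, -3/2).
E = 5;  F = -42;  G = 442

Partials: r_u = (1, 0, 4*u), r_v = (0, 1, 14*v). As functions of (u, v):
  E = r_u · r_u = 16*u^2 + 1,
  F = r_u · r_v = 56*u*v,
  G = r_v · r_v = 196*v^2 + 1.
Evaluating at (u, v) = (1/2, -3/2): E = 5, F = -42, G = 442.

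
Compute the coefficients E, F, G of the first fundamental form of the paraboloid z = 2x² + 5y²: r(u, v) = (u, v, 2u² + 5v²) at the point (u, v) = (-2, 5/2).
E = 65;  F = -200;  G = 626

Partials: r_u = (1, 0, 4*u), r_v = (0, 1, 10*v). As functions of (u, v):
  E = r_u · r_u = 16*u^2 + 1,
  F = r_u · r_v = 40*u*v,
  G = r_v · r_v = 100*v^2 + 1.
Evaluating at (u, v) = (-2, 5/2): E = 65, F = -200, G = 626.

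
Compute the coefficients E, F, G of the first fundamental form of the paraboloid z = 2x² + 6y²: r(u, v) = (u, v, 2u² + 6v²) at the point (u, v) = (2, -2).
E = 65;  F = -192;  G = 577

Partials: r_u = (1, 0, 4*u), r_v = (0, 1, 12*v). As functions of (u, v):
  E = r_u · r_u = 16*u^2 + 1,
  F = r_u · r_v = 48*u*v,
  G = r_v · r_v = 144*v^2 + 1.
Evaluating at (u, v) = (2, -2): E = 65, F = -192, G = 577.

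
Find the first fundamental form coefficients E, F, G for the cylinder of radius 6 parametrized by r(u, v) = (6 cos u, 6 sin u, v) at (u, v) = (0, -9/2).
E = 36;  F = 0;  G = 1

Partials: r_u = (-6*sin(u), 6*cos(u), 0), r_v = (0, 0, 1). As functions of (u, v):
  E = r_u · r_u = 36,
  F = r_u · r_v = 0,
  G = r_v · r_v = 1.
Evaluating at (u, v) = (0, -9/2): E = 36, F = 0, G = 1.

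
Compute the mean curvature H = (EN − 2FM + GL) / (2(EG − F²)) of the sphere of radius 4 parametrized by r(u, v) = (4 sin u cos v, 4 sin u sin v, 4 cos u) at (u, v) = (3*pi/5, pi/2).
H = -1/4

With E = 16, F = 0, G = 16*sin(u)^2, L = -4*sin(u)/Abs(sin(u)), M = 0, N = -4*sin(u)^3/Abs(sin(u)), assemble
  H = (EN − 2FM + GL) / (2(EG − F²)) = -sin(u)/(4*Abs(sin(u))).
At (u, v) = (3*pi/5, pi/2): H = -1/4.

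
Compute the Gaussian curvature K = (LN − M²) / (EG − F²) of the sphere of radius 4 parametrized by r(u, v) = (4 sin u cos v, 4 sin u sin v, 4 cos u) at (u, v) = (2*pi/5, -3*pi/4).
K = 1/16

Coefficients of the first fundamental form: E = 16, F = 0, G = 16*sin(u)^2.
Coefficients of the second fundamental form: L = -4*sin(u)/Abs(sin(u)), M = 0, N = -4*sin(u)^3/Abs(sin(u)).
Assemble K = (LN − M²)/(EG − F²) = 1/16. At (u, v) = (2*pi/5, -3*pi/4): K = 1/16.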